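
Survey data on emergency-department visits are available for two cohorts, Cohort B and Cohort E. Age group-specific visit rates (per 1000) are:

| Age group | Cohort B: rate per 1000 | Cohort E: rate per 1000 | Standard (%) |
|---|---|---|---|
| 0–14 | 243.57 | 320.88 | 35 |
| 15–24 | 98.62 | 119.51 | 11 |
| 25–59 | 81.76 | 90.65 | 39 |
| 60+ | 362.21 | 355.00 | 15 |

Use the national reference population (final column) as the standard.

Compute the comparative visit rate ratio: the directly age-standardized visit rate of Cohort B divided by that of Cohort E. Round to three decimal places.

Standard weights: 0.35, 0.11, 0.39, 0.15.
Cohort B: 0.3500×243.57 + 0.1100×98.62 + 0.3900×81.76 + 0.1500×362.21 = 182.3156 per 1000.
Cohort E: 0.3500×320.88 + 0.1100×119.51 + 0.3900×90.65 + 0.1500×355.00 = 214.0576 per 1000.
Ratio = 182.3156 ÷ 214.0576 = 0.85171.

0.852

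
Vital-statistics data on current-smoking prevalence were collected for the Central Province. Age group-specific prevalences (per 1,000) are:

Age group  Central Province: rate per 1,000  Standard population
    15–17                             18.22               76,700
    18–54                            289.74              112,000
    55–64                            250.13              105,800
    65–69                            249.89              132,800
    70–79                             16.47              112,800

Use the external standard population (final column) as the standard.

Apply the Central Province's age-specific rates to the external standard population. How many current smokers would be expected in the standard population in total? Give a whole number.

95355

Expected current smokers = Σ (standard pop × age-specific rate ÷ 1,000)
= 76,700×18.22/1,000 + 112,000×289.74/1,000 + 105,800×250.13/1,000 + 132,800×249.89/1,000 + 112,800×16.47/1,000
= 1397.47 + 32450.88 + 26463.75 + 33185.39 + 1857.82 = 95355.32.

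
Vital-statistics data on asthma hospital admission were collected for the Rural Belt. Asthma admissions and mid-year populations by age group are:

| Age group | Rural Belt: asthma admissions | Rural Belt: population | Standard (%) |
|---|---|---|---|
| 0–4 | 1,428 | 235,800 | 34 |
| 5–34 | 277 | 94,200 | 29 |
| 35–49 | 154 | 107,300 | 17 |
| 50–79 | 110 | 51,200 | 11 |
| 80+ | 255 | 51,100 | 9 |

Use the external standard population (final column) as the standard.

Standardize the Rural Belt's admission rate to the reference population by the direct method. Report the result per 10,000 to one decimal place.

38.4

Age-specific rates per 10,000 for the Rural Belt: 60.56, 29.41, 14.35, 21.48, 49.90.
Standard weights: 0.34, 0.29, 0.17, 0.11, 0.09.
Standardized rate: 0.3400×60.56 + 0.2900×29.41 + 0.1700×14.35 + 0.1100×21.48 + 0.0900×49.90 = 38.4123 per 10,000.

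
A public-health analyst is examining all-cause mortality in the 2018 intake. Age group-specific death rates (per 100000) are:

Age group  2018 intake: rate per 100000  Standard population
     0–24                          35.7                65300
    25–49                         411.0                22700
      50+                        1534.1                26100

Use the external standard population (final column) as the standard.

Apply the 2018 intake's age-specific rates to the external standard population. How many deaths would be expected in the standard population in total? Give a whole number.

Expected deaths = Σ (standard pop × age-specific rate ÷ 100000)
= 65300×35.7/100000 + 22700×411.0/100000 + 26100×1534.1/100000
= 23.31 + 93.30 + 400.40 = 517.01.

517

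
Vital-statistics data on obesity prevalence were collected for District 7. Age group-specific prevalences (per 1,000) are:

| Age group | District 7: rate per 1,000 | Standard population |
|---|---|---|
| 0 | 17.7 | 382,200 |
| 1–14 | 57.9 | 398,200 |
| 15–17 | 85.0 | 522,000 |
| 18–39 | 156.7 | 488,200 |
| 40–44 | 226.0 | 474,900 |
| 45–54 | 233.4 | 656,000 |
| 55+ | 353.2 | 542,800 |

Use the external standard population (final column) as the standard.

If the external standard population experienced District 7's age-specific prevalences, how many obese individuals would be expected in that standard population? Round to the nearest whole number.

602846

Expected obese individuals = Σ (standard pop × age-specific rate ÷ 1,000)
= 382,200×17.7/1,000 + 398,200×57.9/1,000 + 522,000×85.0/1,000 + 488,200×156.7/1,000 + 474,900×226.0/1,000 + 656,000×233.4/1,000 + 542,800×353.2/1,000
= 6764.94 + 23055.78 + 44370.00 + 76500.94 + 107327.40 + 153110.40 + 191716.96 = 602846.42.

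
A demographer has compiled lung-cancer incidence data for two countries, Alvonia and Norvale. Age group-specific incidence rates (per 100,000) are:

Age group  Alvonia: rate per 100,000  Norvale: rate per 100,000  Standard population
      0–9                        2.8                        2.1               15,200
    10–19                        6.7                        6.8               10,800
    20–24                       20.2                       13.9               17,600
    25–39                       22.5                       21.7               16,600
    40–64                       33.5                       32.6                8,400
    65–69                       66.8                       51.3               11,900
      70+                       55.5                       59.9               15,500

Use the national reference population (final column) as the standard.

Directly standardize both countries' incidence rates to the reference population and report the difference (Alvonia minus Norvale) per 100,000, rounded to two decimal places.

Standard total = 96,000; weights = 0.1583, 0.1125, 0.1833, 0.1729, 0.0875, 0.1240, 0.1615.
Alvonia: 0.1583×2.8 + 0.1125×6.7 + 0.1833×20.2 + 0.1729×22.5 + 0.0875×33.5 + 0.1240×66.8 + 0.1615×55.5 = 28.9636 per 100,000.
Norvale: 0.1583×2.1 + 0.1125×6.8 + 0.1833×13.9 + 0.1729×21.7 + 0.0875×32.6 + 0.1240×51.3 + 0.1615×59.9 = 26.2810 per 100,000.
Difference = 28.9636 − 26.2810 = 2.6826.

2.68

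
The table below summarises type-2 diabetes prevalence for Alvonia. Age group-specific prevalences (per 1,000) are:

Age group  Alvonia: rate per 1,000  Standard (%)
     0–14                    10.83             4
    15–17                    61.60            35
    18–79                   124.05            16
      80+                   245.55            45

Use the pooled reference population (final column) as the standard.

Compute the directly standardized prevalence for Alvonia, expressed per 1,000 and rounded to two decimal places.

152.34

Standard weights: 0.04, 0.35, 0.16, 0.45.
Standardized rate: 0.0400×10.83 + 0.3500×61.60 + 0.1600×124.05 + 0.4500×245.55 = 152.3387 per 1,000.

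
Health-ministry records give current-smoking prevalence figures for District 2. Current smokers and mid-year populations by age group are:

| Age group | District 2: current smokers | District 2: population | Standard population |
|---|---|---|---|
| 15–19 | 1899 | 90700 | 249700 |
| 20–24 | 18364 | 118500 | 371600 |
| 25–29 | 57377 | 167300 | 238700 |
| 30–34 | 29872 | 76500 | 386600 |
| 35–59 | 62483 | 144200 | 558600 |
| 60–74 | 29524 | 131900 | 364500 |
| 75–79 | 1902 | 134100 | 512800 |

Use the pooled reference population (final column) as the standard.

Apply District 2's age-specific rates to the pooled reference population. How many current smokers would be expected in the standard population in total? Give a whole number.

626548

Age-specific rates per 1000 for District 2: 20.937, 154.970, 342.959, 390.484, 433.308, 223.836, 14.183.
Expected current smokers = Σ (standard pop × age-specific rate ÷ 1000)
= 249700×20.937/1000 + 371600×154.970/1000 + 238700×342.959/1000 + 386600×390.484/1000 + 558600×433.308/1000 + 364500×223.836/1000 + 512800×14.183/1000
= 5228.01 + 57587.02 + 81864.26 + 150960.98 + 242045.80 + 81588.31 + 7273.27 = 626547.65.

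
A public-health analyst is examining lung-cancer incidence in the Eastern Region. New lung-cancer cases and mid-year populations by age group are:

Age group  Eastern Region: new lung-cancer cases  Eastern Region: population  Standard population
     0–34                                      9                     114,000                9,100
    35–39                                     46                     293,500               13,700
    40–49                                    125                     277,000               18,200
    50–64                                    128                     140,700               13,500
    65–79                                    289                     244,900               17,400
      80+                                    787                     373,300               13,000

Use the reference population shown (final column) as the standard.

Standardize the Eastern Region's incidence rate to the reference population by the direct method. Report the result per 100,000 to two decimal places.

83.98

Age-specific rates per 100,000 for the Eastern Region: 7.89, 15.67, 45.13, 90.97, 118.01, 210.82.
Standard total = 84,900; weights = 0.1072, 0.1614, 0.2144, 0.1590, 0.2049, 0.1531.
Standardized rate: 0.1072×7.89 + 0.1614×15.67 + 0.2144×45.13 + 0.1590×90.97 + 0.2049×118.01 + 0.1531×210.82 = 83.9814 per 100,000.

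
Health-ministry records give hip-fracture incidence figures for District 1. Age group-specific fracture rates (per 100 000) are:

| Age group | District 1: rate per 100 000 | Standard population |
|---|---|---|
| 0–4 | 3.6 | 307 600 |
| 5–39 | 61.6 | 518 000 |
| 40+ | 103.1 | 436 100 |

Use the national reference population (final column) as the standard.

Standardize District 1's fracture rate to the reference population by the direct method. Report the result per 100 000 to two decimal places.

61.80

Standard total = 1 261 700; weights = 0.2438, 0.4106, 0.3456.
Standardized rate: 0.2438×3.6 + 0.4106×61.6 + 0.3456×103.1 = 61.8040 per 100 000.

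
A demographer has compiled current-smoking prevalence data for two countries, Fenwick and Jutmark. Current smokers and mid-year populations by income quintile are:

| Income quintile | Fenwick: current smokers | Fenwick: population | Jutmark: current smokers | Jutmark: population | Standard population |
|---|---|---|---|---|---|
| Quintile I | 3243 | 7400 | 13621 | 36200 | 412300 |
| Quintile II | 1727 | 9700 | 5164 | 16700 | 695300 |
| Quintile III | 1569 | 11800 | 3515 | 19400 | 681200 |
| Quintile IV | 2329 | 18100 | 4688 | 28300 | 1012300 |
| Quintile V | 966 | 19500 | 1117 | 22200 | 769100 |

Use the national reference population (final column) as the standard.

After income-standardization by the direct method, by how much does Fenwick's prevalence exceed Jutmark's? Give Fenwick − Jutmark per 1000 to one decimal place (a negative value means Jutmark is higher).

Income-specific rates per 1000 for Fenwick: 438.243, 178.041, 132.966, 128.674, 49.538.
For Jutmark: 376.271, 309.222, 181.186, 165.654, 50.315.
Standard total = 3570200; weights = 0.1155, 0.1948, 0.1908, 0.2835, 0.2154.
Fenwick: 0.1155×438.243 + 0.1948×178.041 + 0.1908×132.966 + 0.2835×128.674 + 0.2154×49.538 = 157.8099 per 1000.
Jutmark: 0.1155×376.271 + 0.1948×309.222 + 0.1908×181.186 + 0.2835×165.654 + 0.2154×50.315 = 196.0536 per 1000.
Difference = 157.8099 − 196.0536 = -38.2437.

-38.2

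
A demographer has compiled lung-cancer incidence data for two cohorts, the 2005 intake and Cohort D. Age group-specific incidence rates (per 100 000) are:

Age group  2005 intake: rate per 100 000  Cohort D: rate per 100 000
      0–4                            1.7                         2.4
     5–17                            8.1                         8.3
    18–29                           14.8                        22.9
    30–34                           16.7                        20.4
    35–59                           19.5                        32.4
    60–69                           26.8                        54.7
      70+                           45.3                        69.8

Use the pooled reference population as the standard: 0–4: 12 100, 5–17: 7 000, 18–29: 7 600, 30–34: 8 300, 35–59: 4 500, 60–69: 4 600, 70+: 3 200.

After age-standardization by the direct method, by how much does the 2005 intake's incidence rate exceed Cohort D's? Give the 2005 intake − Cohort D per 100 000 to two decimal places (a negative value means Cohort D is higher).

Standard total = 47 300; weights = 0.2558, 0.1480, 0.1607, 0.1755, 0.0951, 0.0973, 0.0677.
The 2005 intake: 0.2558×1.7 + 0.1480×8.1 + 0.1607×14.8 + 0.1755×16.7 + 0.0951×19.5 + 0.0973×26.8 + 0.0677×45.3 = 14.4683 per 100 000.
Cohort D: 0.2558×2.4 + 0.1480×8.3 + 0.1607×22.9 + 0.1755×20.4 + 0.0951×32.4 + 0.0973×54.7 + 0.0677×69.8 = 22.2258 per 100 000.
Difference = 14.4683 − 22.2258 = -7.7575.

-7.76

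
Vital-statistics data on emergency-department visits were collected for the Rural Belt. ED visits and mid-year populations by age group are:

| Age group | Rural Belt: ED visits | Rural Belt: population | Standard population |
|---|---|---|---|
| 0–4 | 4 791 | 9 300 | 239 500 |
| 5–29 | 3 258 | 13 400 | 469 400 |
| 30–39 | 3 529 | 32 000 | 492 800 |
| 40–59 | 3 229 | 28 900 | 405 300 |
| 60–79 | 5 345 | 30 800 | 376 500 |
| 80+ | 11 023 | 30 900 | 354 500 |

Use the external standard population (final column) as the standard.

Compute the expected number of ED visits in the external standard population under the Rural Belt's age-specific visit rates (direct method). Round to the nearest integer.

Age-specific rates per 1 000 for the Rural Belt: 515.161, 243.134, 110.281, 111.730, 173.539, 356.731.
Expected ED visits = Σ (standard pop × age-specific rate ÷ 1 000)
= 239 500×515.161/1 000 + 469 400×243.134/1 000 + 492 800×110.281/1 000 + 405 300×111.730/1 000 + 376 500×173.539/1 000 + 354 500×356.731/1 000
= 123381.13 + 114127.25 + 54346.60 + 45284.21 + 65337.42 + 126461.28 = 528937.89.

528938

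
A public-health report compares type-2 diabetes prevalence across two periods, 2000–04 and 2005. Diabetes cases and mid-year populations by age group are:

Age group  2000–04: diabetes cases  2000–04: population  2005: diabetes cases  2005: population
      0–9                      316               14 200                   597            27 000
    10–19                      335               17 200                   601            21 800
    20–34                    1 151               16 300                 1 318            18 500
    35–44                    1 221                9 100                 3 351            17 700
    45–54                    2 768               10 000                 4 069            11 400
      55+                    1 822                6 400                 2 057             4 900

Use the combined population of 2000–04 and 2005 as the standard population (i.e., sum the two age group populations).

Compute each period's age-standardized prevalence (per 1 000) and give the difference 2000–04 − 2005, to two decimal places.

-28.95

Age-specific rates per 1 000 for 2000–04: 22.254, 19.477, 70.613, 134.176, 276.800, 284.688.
For 2005: 22.111, 27.569, 71.243, 189.322, 356.930, 419.796.
Combined standard total = 174 500; weights = 0.2361, 0.2235, 0.1994, 0.1536, 0.1226, 0.0648.
2000–04: 0.2361×22.254 + 0.2235×19.477 + 0.1994×70.613 + 0.1536×134.176 + 0.1226×276.800 + 0.0648×284.688 = 96.6773 per 1 000.
2005: 0.2361×22.111 + 0.2235×27.569 + 0.1994×71.243 + 0.1536×189.322 + 0.1226×356.930 + 0.0648×419.796 = 125.6232 per 1 000.
Difference = 96.6773 − 125.6232 = -28.9459.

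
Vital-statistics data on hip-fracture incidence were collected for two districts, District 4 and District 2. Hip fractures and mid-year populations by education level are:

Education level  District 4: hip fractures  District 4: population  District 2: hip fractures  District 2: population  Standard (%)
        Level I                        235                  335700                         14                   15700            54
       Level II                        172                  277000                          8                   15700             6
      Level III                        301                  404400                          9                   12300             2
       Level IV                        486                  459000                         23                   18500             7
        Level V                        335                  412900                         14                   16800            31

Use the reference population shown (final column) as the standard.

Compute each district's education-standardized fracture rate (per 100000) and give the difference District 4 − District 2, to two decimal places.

-11.63

Education-specific rates per 100000 for District 4: 70.00, 62.09, 74.43, 105.88, 81.13.
For District 2: 89.17, 50.96, 73.17, 124.32, 83.33.
Standard weights: 0.54, 0.06, 0.02, 0.07, 0.31.
District 4: 0.5400×70.00 + 0.0600×62.09 + 0.0200×74.43 + 0.0700×105.88 + 0.3100×81.13 = 75.5790 per 100000.
District 2: 0.5400×89.17 + 0.0600×50.96 + 0.0200×73.17 + 0.0700×124.32 + 0.3100×83.33 = 87.2096 per 100000.
Difference = 75.5790 − 87.2096 = -11.6306.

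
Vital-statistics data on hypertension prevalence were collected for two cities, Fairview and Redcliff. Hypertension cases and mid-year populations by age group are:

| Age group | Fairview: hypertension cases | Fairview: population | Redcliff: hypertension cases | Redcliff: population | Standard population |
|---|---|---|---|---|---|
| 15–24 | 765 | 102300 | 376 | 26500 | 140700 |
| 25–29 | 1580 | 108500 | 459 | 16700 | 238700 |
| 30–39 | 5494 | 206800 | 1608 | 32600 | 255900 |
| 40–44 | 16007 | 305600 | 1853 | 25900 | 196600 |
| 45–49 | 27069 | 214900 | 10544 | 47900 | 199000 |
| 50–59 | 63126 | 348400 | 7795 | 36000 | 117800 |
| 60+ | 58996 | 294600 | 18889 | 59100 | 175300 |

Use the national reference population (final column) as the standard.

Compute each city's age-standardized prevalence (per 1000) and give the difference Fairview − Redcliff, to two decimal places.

-43.39

Age-specific rates per 1000 for Fairview: 7.478, 14.562, 26.567, 52.379, 125.961, 181.188, 200.258.
For Redcliff: 14.189, 27.485, 49.325, 71.544, 220.125, 216.528, 319.611.
Standard total = 1324000; weights = 0.1063, 0.1803, 0.1933, 0.1485, 0.1503, 0.0890, 0.1324.
Fairview: 0.1063×7.478 + 0.1803×14.562 + 0.1933×26.567 + 0.1485×52.379 + 0.1503×125.961 + 0.0890×181.188 + 0.1324×200.258 = 77.9001 per 1000.
Redcliff: 0.1063×14.189 + 0.1803×27.485 + 0.1933×49.325 + 0.1485×71.544 + 0.1503×220.125 + 0.0890×216.528 + 0.1324×319.611 = 121.2875 per 1000.
Difference = 77.9001 − 121.2875 = -43.3874.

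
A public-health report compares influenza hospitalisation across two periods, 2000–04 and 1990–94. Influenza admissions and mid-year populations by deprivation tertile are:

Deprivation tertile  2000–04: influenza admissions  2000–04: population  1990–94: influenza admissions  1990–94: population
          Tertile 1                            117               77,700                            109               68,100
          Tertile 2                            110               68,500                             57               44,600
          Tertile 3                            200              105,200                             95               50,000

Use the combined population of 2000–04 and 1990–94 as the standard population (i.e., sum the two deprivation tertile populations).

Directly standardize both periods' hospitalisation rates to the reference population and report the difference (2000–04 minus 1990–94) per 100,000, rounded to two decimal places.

5.66

Deprivation-specific rates per 100,000 for 2000–04: 150.58, 160.58, 190.11.
For 1990–94: 160.06, 127.80, 190.00.
Combined standard total = 414,100; weights = 0.3521, 0.2731, 0.3748.
2000–04: 0.3521×150.58 + 0.2731×160.58 + 0.3748×190.11 = 168.1289 per 100,000.
1990–94: 0.3521×160.06 + 0.2731×127.80 + 0.3748×190.00 = 162.4705 per 100,000.
Difference = 168.1289 − 162.4705 = 5.6584.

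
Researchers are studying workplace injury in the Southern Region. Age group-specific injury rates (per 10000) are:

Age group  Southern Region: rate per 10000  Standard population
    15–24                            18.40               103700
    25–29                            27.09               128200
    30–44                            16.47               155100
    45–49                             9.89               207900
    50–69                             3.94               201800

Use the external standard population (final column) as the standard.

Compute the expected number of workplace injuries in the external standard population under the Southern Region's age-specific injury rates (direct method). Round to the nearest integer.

Expected workplace injuries = Σ (standard pop × age-specific rate ÷ 10000)
= 103700×18.40/10000 + 128200×27.09/10000 + 155100×16.47/10000 + 207900×9.89/10000 + 201800×3.94/10000
= 190.81 + 347.29 + 255.45 + 205.61 + 79.51 = 1078.67.

1079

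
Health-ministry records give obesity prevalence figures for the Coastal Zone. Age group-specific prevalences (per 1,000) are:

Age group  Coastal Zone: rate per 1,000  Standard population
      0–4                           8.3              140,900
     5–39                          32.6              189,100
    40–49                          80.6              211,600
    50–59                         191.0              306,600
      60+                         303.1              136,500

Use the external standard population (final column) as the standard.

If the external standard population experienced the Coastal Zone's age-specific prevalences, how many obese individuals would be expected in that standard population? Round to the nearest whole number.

124323

Expected obese individuals = Σ (standard pop × age-specific rate ÷ 1,000)
= 140,900×8.3/1,000 + 189,100×32.6/1,000 + 211,600×80.6/1,000 + 306,600×191.0/1,000 + 136,500×303.1/1,000
= 1169.47 + 6164.66 + 17054.96 + 58560.60 + 41373.15 = 124322.84.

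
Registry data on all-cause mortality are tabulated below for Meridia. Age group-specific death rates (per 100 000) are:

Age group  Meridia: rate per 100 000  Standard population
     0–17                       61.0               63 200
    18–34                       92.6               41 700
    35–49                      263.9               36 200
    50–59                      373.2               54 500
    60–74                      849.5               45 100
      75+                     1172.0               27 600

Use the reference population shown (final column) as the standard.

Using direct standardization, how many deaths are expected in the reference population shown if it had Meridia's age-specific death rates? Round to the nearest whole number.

1083

Expected deaths = Σ (standard pop × age-specific rate ÷ 100 000)
= 63 200×61.0/100 000 + 41 700×92.6/100 000 + 36 200×263.9/100 000 + 54 500×373.2/100 000 + 45 100×849.5/100 000 + 27 600×1172.0/100 000
= 38.55 + 38.61 + 95.53 + 203.39 + 383.12 + 323.47 = 1082.69.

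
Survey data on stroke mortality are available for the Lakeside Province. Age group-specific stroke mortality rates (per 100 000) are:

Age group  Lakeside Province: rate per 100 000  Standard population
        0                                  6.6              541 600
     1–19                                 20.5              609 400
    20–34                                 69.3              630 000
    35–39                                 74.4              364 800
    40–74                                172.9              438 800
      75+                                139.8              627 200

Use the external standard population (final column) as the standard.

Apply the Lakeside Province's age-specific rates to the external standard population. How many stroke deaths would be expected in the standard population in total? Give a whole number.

2504

Expected stroke deaths = Σ (standard pop × age-specific rate ÷ 100 000)
= 541 600×6.6/100 000 + 609 400×20.5/100 000 + 630 000×69.3/100 000 + 364 800×74.4/100 000 + 438 800×172.9/100 000 + 627 200×139.8/100 000
= 35.75 + 124.93 + 436.59 + 271.41 + 758.69 + 876.83 = 2504.18.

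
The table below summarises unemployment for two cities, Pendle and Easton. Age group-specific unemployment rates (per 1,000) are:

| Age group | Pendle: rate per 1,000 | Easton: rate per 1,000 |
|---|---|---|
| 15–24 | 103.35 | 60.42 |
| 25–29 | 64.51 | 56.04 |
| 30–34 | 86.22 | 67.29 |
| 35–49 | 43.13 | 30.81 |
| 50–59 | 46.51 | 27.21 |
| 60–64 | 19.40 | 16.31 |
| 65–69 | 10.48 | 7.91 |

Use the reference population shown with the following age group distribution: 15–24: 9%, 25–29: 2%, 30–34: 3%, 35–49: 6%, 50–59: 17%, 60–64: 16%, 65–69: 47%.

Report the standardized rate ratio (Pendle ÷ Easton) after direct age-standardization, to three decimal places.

Standard weights: 0.09, 0.02, 0.03, 0.06, 0.17, 0.16, 0.47.
Pendle: 0.0900×103.35 + 0.0200×64.51 + 0.0300×86.22 + 0.0600×43.13 + 0.1700×46.51 + 0.1600×19.40 + 0.4700×10.48 = 31.7024 per 1,000.
Easton: 0.0900×60.42 + 0.0200×56.04 + 0.0300×67.29 + 0.0600×30.81 + 0.1700×27.21 + 0.1600×16.31 + 0.4700×7.91 = 21.3789 per 1,000.
Ratio = 31.7024 ÷ 21.3789 = 1.48288.

1.483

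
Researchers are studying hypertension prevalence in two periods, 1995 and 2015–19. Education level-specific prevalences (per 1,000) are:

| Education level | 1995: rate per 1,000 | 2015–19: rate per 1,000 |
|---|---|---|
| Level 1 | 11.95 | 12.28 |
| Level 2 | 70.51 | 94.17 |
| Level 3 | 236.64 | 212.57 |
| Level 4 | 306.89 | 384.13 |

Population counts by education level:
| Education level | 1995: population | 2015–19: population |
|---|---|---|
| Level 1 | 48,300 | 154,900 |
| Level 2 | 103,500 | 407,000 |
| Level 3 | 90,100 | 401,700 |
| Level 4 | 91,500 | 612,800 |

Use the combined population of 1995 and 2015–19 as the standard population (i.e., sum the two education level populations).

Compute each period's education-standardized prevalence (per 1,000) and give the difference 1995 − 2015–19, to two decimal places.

Combined standard total = 1,909,800; weights = 0.1064, 0.2673, 0.2575, 0.3688.
1995: 0.1064×11.95 + 0.2673×70.51 + 0.2575×236.64 + 0.3688×306.89 = 194.2328 per 1,000.
2015–19: 0.1064×12.28 + 0.2673×94.17 + 0.2575×212.57 + 0.3688×384.13 = 222.8787 per 1,000.
Difference = 194.2328 − 222.8787 = -28.6459.

-28.65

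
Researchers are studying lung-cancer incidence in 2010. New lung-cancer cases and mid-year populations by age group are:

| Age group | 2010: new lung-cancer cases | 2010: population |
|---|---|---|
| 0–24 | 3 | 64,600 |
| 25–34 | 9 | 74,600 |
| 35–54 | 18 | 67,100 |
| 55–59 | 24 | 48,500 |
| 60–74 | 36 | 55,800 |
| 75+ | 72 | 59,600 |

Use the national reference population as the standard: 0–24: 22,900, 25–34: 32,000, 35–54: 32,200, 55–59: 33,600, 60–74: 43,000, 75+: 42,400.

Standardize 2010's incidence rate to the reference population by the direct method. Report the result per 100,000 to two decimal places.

Age-specific rates per 100,000 for 2010: 4.64, 12.06, 26.83, 49.48, 64.52, 120.81.
Standard total = 206,100; weights = 0.1111, 0.1553, 0.1562, 0.1630, 0.2086, 0.2057.
Standardized rate: 0.1111×4.64 + 0.1553×12.06 + 0.1562×26.83 + 0.1630×49.48 + 0.2086×64.52 + 0.2057×120.81 = 52.9608 per 100,000.

52.96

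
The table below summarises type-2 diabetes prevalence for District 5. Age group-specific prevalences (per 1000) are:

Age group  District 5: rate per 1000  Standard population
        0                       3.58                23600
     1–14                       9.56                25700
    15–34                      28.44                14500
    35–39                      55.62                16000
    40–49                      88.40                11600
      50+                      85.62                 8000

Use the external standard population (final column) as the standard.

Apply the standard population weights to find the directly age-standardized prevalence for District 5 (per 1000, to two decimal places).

33.63

Standard total = 99400; weights = 0.2374, 0.2586, 0.1459, 0.1610, 0.1167, 0.0805.
Standardized rate: 0.2374×3.58 + 0.2586×9.56 + 0.1459×28.44 + 0.1610×55.62 + 0.1167×88.40 + 0.0805×85.62 = 33.6306 per 1000.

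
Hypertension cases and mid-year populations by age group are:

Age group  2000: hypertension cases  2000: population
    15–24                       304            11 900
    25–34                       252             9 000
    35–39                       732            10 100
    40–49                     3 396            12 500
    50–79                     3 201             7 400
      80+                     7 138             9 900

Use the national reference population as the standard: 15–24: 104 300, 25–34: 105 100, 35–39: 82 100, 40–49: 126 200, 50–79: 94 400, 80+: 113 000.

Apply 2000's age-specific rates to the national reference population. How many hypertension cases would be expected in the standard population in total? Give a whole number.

Age-specific rates per 1 000 for 2000: 25.546, 28.000, 72.475, 271.680, 432.568, 721.010.
Expected hypertension cases = Σ (standard pop × age-specific rate ÷ 1 000)
= 104 300×25.546/1 000 + 105 100×28.000/1 000 + 82 100×72.475/1 000 + 126 200×271.680/1 000 + 94 400×432.568/1 000 + 113 000×721.010/1 000
= 2664.47 + 2942.80 + 5950.22 + 34286.02 + 40834.38 + 81474.14 = 168152.02.

168152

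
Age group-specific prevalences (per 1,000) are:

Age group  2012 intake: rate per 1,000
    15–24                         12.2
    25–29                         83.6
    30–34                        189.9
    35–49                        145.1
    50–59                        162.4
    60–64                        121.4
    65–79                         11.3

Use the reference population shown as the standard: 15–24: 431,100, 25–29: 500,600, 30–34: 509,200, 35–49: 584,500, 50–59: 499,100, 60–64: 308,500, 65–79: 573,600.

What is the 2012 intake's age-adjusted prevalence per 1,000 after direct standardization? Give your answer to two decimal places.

103.80

Standard total = 3,406,600; weights = 0.1265, 0.1470, 0.1495, 0.1716, 0.1465, 0.0906, 0.1684.
Standardized rate: 0.1265×12.2 + 0.1470×83.6 + 0.1495×189.9 + 0.1716×145.1 + 0.1465×162.4 + 0.0906×121.4 + 0.1684×11.3 = 103.8000 per 1,000.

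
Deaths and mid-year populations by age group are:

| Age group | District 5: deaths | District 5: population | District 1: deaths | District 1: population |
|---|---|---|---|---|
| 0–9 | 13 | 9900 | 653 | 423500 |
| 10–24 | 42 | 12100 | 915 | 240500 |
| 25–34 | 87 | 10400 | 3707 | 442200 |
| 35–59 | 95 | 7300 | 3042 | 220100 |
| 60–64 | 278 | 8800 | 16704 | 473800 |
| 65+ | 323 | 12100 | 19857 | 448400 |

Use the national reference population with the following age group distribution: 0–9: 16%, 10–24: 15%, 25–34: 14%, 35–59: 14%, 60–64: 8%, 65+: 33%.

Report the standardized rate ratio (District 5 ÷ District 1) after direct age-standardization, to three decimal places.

0.705

Age-specific rates per 100000 for District 5: 131.31, 347.11, 836.54, 1301.37, 3159.09, 2669.42.
For District 1: 154.19, 380.46, 838.31, 1382.10, 3525.54, 4428.41.
Standard weights: 0.16, 0.15, 0.14, 0.14, 0.08, 0.33.
District 5: 0.1600×131.31 + 0.1500×347.11 + 0.1400×836.54 + 0.1400×1301.37 + 0.0800×3159.09 + 0.3300×2669.42 = 1506.0197 per 100000.
District 1: 0.1600×154.19 + 0.1500×380.46 + 0.1400×838.31 + 0.1400×1382.10 + 0.0800×3525.54 + 0.3300×4428.41 = 2136.0153 per 100000.
Ratio = 1506.0197 ÷ 2136.0153 = 0.70506.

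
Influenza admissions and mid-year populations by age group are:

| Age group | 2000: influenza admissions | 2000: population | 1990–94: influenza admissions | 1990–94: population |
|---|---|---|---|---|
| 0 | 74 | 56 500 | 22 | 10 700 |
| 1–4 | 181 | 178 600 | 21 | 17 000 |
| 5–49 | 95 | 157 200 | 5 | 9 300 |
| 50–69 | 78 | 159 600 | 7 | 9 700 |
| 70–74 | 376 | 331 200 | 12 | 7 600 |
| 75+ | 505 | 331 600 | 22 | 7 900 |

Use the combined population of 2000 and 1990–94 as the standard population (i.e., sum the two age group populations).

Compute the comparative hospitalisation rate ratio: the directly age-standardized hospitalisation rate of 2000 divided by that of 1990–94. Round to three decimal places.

0.662

Age-specific rates per 100 000 for 2000: 130.97, 101.34, 60.43, 48.87, 113.53, 152.29.
For 1990–94: 205.61, 123.53, 53.76, 72.16, 157.89, 278.48.
Combined standard total = 1 276 900; weights = 0.0526, 0.1532, 0.1304, 0.1326, 0.2653, 0.2659.
2000: 0.0526×130.97 + 0.1532×101.34 + 0.1304×60.43 + 0.1326×48.87 + 0.2653×113.53 + 0.2659×152.29 = 107.3900 per 100 000.
1990–94: 0.0526×205.61 + 0.1532×123.53 + 0.1304×53.76 + 0.1326×72.16 + 0.2653×157.89 + 0.2659×278.48 = 162.2581 per 100 000.
Ratio = 107.3900 ÷ 162.2581 = 0.66185.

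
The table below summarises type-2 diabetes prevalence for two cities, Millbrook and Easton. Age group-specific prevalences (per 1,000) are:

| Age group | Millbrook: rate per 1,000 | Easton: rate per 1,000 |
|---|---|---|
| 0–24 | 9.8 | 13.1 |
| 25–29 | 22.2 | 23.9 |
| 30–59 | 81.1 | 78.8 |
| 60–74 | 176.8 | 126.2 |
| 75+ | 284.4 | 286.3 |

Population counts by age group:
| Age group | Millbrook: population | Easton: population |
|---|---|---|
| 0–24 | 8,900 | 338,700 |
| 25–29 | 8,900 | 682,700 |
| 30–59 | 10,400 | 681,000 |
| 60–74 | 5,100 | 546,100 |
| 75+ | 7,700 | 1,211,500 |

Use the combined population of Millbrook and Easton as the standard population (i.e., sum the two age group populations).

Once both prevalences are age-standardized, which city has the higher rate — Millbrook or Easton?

Combined standard total = 3,501,000; weights = 0.0993, 0.1975, 0.1975, 0.1574, 0.3482.
Millbrook: 0.0993×9.8 + 0.1975×22.2 + 0.1975×81.1 + 0.1574×176.8 + 0.3482×284.4 = 148.2506 per 1,000.
Easton: 0.0993×13.1 + 0.1975×23.9 + 0.1975×78.8 + 0.1574×126.2 + 0.3482×286.3 = 141.1550 per 1,000.
The crude rates (102.92 vs 141.67) would put Easton higher, but that reflects its age composition; once standardized to a common age structure, Millbrook has the higher underlying rate.

Millbrook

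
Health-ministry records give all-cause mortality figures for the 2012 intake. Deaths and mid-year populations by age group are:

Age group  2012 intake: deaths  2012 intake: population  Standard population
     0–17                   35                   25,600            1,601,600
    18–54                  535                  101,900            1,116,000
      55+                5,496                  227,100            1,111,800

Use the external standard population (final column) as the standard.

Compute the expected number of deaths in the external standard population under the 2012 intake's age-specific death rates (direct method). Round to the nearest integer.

34955

Age-specific rates per 100,000 for the 2012 intake: 136.72, 525.02, 2420.08.
Expected deaths = Σ (standard pop × age-specific rate ÷ 100,000)
= 1,601,600×136.72/100,000 + 1,116,000×525.02/100,000 + 1,111,800×2420.08/100,000
= 2189.69 + 5859.27 + 26906.44 = 34955.40.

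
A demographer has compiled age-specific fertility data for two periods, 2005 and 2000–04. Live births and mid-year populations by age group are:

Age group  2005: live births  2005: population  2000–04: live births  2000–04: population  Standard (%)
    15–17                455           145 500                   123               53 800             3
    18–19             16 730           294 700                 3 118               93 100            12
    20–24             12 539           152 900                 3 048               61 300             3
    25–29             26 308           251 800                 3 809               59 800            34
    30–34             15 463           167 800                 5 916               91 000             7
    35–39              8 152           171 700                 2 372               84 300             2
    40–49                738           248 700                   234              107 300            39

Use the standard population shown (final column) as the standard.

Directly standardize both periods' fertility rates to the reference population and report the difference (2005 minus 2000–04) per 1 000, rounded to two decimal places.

20.25

Age-specific rates per 1 000 for 2005: 3.127, 56.770, 82.008, 104.480, 92.151, 47.478, 2.967.
For 2000–04: 2.286, 33.491, 49.723, 63.696, 65.011, 28.138, 2.181.
Standard weights: 0.03, 0.12, 0.03, 0.34, 0.07, 0.02, 0.39.
2005: 0.0300×3.127 + 0.1200×56.770 + 0.0300×82.008 + 0.3400×104.480 + 0.0700×92.151 + 0.0200×47.478 + 0.3900×2.967 = 53.4470 per 1 000.
2000–04: 0.0300×2.286 + 0.1200×33.491 + 0.0300×49.723 + 0.3400×63.696 + 0.0700×65.011 + 0.0200×28.138 + 0.3900×2.181 = 33.1997 per 1 000.
Difference = 53.4470 − 33.1997 = 20.2472.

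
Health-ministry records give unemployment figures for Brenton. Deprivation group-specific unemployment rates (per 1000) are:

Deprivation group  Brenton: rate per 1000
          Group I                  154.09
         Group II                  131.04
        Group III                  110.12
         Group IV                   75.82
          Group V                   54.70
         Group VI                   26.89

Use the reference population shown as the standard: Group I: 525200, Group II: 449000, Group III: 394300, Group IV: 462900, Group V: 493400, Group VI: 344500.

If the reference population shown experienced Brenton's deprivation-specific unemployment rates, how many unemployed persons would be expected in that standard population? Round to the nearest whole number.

254535

Expected unemployed persons = Σ (standard pop × deprivation-specific rate ÷ 1000)
= 525200×154.09/1000 + 449000×131.04/1000 + 394300×110.12/1000 + 462900×75.82/1000 + 493400×54.70/1000 + 344500×26.89/1000
= 80928.07 + 58836.96 + 43420.32 + 35097.08 + 26988.98 + 9263.60 = 254535.01.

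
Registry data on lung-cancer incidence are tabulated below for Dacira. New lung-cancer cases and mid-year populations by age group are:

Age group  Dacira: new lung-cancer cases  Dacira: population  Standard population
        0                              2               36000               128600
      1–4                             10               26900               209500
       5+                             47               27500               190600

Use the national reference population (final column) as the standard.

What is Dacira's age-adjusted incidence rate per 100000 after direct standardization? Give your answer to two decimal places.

77.70

Age-specific rates per 100000 for Dacira: 5.56, 37.17, 170.91.
Standard total = 528700; weights = 0.2432, 0.3963, 0.3605.
Standardized rate: 0.2432×5.56 + 0.3963×37.17 + 0.3605×170.91 = 77.6959 per 100000.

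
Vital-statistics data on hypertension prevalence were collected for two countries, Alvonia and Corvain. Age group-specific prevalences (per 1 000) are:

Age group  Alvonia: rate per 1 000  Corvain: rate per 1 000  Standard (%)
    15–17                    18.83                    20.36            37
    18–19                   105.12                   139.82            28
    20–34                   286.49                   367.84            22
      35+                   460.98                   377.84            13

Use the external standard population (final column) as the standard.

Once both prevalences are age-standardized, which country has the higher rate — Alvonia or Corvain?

Standard weights: 0.37, 0.28, 0.22, 0.13.
Alvonia: 0.3700×18.83 + 0.2800×105.12 + 0.2200×286.49 + 0.1300×460.98 = 159.3559 per 1 000.
Corvain: 0.3700×20.36 + 0.2800×139.82 + 0.2200×367.84 + 0.1300×377.84 = 176.7268 per 1 000.

Corvain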